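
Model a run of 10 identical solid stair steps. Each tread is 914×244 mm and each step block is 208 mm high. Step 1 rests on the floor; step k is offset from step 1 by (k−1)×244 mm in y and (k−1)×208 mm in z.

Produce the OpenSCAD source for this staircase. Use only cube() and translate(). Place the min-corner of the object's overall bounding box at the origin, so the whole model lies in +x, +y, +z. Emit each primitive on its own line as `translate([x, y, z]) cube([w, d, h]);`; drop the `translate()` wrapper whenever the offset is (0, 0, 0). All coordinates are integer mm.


cube([914, 244, 208]);
translate([0, 244, 208]) cube([914, 244, 208]);
translate([0, 488, 416]) cube([914, 244, 208]);
translate([0, 732, 624]) cube([914, 244, 208]);
translate([0, 976, 832]) cube([914, 244, 208]);
translate([0, 1220, 1040]) cube([914, 244, 208]);
translate([0, 1464, 1248]) cube([914, 244, 208]);
translate([0, 1708, 1456]) cube([914, 244, 208]);
translate([0, 1952, 1664]) cube([914, 244, 208]);
translate([0, 2196, 1872]) cube([914, 244, 208]);


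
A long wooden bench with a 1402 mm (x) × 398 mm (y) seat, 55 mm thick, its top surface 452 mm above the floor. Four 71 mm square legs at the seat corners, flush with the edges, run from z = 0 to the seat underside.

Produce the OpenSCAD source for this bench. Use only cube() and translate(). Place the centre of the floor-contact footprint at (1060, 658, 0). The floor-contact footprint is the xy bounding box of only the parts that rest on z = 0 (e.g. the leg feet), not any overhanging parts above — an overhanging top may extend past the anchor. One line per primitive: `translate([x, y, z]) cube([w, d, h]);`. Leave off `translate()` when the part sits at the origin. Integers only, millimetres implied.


// leg_h = 452 − 55 = 397
translate([359, 459, 397]) cube([1402, 398, 55]);
translate([359, 459, 0]) cube([71, 71, 397]);
translate([359, 786, 0]) cube([71, 71, 397]);
translate([1690, 459, 0]) cube([71, 71, 397]);
translate([1690, 786, 0]) cube([71, 71, 397]);


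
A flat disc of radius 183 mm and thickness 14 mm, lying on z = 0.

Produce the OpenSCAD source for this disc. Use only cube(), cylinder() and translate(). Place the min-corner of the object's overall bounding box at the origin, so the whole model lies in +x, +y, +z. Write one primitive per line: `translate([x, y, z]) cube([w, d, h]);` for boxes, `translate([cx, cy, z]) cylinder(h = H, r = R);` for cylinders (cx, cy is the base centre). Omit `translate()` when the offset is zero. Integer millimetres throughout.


translate([183, 183, 0]) cylinder(h = 14, r = 183);


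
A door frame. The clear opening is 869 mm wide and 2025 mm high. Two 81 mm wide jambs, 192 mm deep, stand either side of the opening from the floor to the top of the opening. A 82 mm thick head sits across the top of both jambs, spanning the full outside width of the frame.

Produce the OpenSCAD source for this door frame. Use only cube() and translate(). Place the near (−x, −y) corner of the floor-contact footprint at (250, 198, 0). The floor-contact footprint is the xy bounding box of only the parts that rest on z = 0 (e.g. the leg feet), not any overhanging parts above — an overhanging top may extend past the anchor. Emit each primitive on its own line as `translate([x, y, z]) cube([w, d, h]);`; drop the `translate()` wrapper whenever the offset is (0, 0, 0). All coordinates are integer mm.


translate([250, 198, 0]) cube([81, 192, 2025]);
translate([1200, 198, 0]) cube([81, 192, 2025]);
translate([250, 198, 2025]) cube([1031, 192, 82]);


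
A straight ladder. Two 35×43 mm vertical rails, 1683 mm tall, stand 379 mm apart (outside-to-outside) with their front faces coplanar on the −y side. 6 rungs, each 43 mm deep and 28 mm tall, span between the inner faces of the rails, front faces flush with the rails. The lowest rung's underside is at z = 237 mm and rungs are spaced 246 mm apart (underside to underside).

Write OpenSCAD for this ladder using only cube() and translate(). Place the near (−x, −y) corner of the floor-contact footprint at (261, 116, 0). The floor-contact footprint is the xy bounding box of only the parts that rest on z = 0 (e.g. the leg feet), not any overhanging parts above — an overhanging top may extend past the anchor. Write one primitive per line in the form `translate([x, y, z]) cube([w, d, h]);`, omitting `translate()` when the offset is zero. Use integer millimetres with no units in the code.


// rung span = 379 - 2*35 = 309
// rung[k] z = 237 + k*246
translate([261, 116, 0]) cube([35, 43, 1683]);
translate([605, 116, 0]) cube([35, 43, 1683]);
translate([296, 116, 237]) cube([309, 43, 28]);
translate([296, 116, 483]) cube([309, 43, 28]);
translate([296, 116, 729]) cube([309, 43, 28]);
translate([296, 116, 975]) cube([309, 43, 28]);
translate([296, 116, 1221]) cube([309, 43, 28]);
translate([296, 116, 1467]) cube([309, 43, 28]);


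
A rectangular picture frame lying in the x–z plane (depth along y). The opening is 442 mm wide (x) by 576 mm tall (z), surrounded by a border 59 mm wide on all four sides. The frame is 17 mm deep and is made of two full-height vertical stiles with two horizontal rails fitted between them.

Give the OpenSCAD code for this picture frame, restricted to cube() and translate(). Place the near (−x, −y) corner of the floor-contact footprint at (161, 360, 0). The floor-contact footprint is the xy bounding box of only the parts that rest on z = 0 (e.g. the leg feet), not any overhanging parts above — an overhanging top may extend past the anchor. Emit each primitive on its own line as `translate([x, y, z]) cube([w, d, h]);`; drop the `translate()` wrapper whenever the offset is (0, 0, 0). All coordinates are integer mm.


translate([161, 360, 0]) cube([59, 17, 694]);
translate([662, 360, 0]) cube([59, 17, 694]);
translate([220, 360, 0]) cube([442, 17, 59]);
translate([220, 360, 635]) cube([442, 17, 59]);


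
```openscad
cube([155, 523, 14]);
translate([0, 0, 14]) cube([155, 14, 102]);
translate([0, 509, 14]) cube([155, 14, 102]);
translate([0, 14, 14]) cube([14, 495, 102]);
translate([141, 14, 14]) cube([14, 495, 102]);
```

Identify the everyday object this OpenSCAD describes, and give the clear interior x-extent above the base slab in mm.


An open box. The internal width is 127 mm.

A 155×523 base slab with four walls standing on it — an open box. The base is 155 mm wide and the walls are 14 mm thick, so the internal width is 155 − 2 × 14 = 127 mm.


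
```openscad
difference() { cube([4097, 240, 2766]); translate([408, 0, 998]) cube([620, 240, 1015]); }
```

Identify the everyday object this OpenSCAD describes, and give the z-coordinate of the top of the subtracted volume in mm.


A wall with a window opening. The window head height is 2013 mm.

A wall with a rectangular opening subtracted — a window. Sill at z = 998, opening 1015 mm tall, so the head is at 998 + 1015 = 2013 mm.


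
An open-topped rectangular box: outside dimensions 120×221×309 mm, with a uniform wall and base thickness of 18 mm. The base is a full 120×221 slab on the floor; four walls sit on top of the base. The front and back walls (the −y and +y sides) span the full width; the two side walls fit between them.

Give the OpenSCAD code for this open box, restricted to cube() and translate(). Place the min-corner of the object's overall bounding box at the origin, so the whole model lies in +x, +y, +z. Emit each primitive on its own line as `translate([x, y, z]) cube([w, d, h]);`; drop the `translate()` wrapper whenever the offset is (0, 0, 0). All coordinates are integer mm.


cube([120, 221, 18]);
translate([0, 0, 18]) cube([120, 18, 291]);
translate([0, 203, 18]) cube([120, 18, 291]);
translate([0, 18, 18]) cube([18, 185, 291]);
translate([102, 18, 18]) cube([18, 185, 291]);


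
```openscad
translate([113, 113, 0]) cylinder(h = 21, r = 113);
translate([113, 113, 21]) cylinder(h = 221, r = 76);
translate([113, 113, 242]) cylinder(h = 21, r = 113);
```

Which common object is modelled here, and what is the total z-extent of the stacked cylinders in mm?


A spool. The overall height is 263 mm.

Three coaxial cylinders, large–small–large — a spool. Two 21 mm flanges and a 221 mm core give 21 + 221 + 21 = 263 mm.


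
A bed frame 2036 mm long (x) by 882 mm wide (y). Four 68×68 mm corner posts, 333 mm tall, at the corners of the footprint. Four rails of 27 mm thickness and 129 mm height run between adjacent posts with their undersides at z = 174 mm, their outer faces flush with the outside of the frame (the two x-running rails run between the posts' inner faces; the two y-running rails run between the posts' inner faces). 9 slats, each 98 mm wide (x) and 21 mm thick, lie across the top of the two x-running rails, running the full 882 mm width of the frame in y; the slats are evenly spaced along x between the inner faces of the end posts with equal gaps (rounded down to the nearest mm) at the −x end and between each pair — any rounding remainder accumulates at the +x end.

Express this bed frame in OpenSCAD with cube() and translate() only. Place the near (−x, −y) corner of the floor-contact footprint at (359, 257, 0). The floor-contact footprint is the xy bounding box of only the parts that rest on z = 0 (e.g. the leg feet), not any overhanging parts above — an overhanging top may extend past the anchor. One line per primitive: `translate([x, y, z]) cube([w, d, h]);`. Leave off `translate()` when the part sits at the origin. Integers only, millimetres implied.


translate([359, 257, 0]) cube([68, 68, 333]);
translate([359, 1071, 0]) cube([68, 68, 333]);
translate([2327, 257, 0]) cube([68, 68, 333]);
translate([2327, 1071, 0]) cube([68, 68, 333]);
translate([427, 257, 174]) cube([1900, 27, 129]);
translate([427, 1112, 174]) cube([1900, 27, 129]);
translate([359, 325, 174]) cube([27, 746, 129]);
translate([2368, 325, 174]) cube([27, 746, 129]);
translate([528, 257, 303]) cube([98, 882, 21]);
translate([727, 257, 303]) cube([98, 882, 21]);
translate([926, 257, 303]) cube([98, 882, 21]);
translate([1125, 257, 303]) cube([98, 882, 21]);
translate([1324, 257, 303]) cube([98, 882, 21]);
translate([1523, 257, 303]) cube([98, 882, 21]);
translate([1722, 257, 303]) cube([98, 882, 21]);
translate([1921, 257, 303]) cube([98, 882, 21]);
translate([2120, 257, 303]) cube([98, 882, 21]);


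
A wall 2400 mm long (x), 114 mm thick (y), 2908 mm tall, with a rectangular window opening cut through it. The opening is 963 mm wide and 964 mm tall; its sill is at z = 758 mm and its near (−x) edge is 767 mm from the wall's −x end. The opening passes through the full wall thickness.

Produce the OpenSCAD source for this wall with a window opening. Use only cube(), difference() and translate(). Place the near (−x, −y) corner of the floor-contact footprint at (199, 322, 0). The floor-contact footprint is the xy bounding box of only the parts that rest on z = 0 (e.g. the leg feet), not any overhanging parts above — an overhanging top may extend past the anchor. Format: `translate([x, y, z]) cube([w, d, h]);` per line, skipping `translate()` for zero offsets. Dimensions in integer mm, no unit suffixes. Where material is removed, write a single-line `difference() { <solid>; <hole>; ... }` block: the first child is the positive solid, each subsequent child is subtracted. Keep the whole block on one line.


difference() { translate([199, 322, 0]) cube([2400, 114, 2908]); translate([966, 322, 758]) cube([963, 114, 964]); }


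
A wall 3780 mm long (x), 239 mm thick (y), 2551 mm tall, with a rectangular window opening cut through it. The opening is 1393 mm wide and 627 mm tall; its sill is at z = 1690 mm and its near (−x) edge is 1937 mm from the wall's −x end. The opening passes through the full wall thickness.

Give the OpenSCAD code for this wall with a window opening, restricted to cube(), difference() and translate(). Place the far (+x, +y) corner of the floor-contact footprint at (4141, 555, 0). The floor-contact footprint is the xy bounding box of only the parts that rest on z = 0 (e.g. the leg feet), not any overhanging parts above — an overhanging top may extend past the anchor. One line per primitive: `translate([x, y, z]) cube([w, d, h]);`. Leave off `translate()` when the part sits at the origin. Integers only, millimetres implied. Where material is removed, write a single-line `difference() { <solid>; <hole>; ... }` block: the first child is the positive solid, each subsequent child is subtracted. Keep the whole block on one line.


difference() { translate([361, 316, 0]) cube([3780, 239, 2551]); translate([2298, 316, 1690]) cube([1393, 239, 627]); }


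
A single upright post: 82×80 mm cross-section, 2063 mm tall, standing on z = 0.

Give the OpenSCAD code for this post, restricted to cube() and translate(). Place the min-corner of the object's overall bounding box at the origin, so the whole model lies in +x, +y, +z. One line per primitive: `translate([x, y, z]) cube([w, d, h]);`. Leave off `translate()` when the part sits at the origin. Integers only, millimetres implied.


cube([82, 80, 2063]);


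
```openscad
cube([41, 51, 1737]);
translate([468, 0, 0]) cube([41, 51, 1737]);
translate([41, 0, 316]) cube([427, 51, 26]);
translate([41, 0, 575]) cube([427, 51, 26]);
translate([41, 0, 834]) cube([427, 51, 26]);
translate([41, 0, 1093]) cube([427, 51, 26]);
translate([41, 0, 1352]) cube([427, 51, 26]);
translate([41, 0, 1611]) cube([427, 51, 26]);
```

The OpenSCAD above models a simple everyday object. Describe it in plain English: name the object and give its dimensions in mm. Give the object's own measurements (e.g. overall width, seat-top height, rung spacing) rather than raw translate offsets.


A straight ladder. Two 41×51 mm vertical rails, 1737 mm tall, stand 509 mm apart (outside-to-outside) with their front faces coplanar on the −y side. 6 rungs, each 51 mm deep and 26 mm tall, span between the inner faces of the rails, front faces flush with the rails. The lowest rung's underside is at z = 316 mm and rungs are spaced 259 mm apart (underside to underside).


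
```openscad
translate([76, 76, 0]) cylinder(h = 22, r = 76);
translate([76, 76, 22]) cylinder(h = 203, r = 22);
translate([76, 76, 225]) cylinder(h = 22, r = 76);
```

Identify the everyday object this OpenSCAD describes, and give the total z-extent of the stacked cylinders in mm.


A spool. The overall height is 247 mm.

Three coaxial cylinders, large–small–large — a spool. Two 22 mm flanges and a 203 mm core give 22 + 203 + 22 = 247 mm.


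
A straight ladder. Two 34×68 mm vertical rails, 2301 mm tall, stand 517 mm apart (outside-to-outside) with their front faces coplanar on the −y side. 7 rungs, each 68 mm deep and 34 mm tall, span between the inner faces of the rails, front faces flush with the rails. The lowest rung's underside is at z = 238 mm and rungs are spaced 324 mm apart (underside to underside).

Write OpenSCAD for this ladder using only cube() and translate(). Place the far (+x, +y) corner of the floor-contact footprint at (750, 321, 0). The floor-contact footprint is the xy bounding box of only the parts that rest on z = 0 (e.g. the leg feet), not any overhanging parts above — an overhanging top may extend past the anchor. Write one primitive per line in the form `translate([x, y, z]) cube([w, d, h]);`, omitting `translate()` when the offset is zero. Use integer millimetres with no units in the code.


// rung span = 517 - 2*34 = 449
// rung[k] z = 238 + k*324
translate([233, 253, 0]) cube([34, 68, 2301]);
translate([716, 253, 0]) cube([34, 68, 2301]);
translate([267, 253, 238]) cube([449, 68, 34]);
translate([267, 253, 562]) cube([449, 68, 34]);
translate([267, 253, 886]) cube([449, 68, 34]);
translate([267, 253, 1210]) cube([449, 68, 34]);
translate([267, 253, 1534]) cube([449, 68, 34]);
translate([267, 253, 1858]) cube([449, 68, 34]);
translate([267, 253, 2182]) cube([449, 68, 34]);


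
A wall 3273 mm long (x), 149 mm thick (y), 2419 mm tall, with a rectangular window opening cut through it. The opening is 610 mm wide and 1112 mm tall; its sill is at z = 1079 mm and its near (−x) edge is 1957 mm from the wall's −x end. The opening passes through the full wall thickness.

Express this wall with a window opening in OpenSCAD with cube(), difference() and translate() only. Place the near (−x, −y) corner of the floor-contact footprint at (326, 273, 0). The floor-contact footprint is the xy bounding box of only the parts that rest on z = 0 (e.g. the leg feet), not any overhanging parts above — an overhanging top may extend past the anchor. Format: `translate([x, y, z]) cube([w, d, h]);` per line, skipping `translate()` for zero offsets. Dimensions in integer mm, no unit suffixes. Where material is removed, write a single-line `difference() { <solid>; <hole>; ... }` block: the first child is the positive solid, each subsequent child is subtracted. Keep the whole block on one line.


difference() { translate([326, 273, 0]) cube([3273, 149, 2419]); translate([2283, 273, 1079]) cube([610, 149, 1112]); }


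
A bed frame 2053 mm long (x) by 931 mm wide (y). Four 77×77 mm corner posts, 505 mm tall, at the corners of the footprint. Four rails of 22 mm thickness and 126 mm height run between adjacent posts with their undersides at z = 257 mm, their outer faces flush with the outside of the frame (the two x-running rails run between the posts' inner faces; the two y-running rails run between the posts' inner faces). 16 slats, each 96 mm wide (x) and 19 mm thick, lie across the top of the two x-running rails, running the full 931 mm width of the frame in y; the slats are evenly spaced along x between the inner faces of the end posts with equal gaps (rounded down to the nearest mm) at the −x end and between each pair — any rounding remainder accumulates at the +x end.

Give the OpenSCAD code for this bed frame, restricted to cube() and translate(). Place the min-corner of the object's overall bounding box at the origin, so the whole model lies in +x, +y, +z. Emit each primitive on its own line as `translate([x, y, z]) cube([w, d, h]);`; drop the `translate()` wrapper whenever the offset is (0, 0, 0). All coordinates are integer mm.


cube([77, 77, 505]);
translate([0, 854, 0]) cube([77, 77, 505]);
translate([1976, 0, 0]) cube([77, 77, 505]);
translate([1976, 854, 0]) cube([77, 77, 505]);
translate([77, 0, 257]) cube([1899, 22, 126]);
translate([77, 909, 257]) cube([1899, 22, 126]);
translate([0, 77, 257]) cube([22, 777, 126]);
translate([2031, 77, 257]) cube([22, 777, 126]);
translate([98, 0, 383]) cube([96, 931, 19]);
translate([215, 0, 383]) cube([96, 931, 19]);
translate([332, 0, 383]) cube([96, 931, 19]);
translate([449, 0, 383]) cube([96, 931, 19]);
translate([566, 0, 383]) cube([96, 931, 19]);
translate([683, 0, 383]) cube([96, 931, 19]);
translate([800, 0, 383]) cube([96, 931, 19]);
translate([917, 0, 383]) cube([96, 931, 19]);
translate([1034, 0, 383]) cube([96, 931, 19]);
translate([1151, 0, 383]) cube([96, 931, 19]);
translate([1268, 0, 383]) cube([96, 931, 19]);
translate([1385, 0, 383]) cube([96, 931, 19]);
translate([1502, 0, 383]) cube([96, 931, 19]);
translate([1619, 0, 383]) cube([96, 931, 19]);
translate([1736, 0, 383]) cube([96, 931, 19]);
translate([1853, 0, 383]) cube([96, 931, 19]);


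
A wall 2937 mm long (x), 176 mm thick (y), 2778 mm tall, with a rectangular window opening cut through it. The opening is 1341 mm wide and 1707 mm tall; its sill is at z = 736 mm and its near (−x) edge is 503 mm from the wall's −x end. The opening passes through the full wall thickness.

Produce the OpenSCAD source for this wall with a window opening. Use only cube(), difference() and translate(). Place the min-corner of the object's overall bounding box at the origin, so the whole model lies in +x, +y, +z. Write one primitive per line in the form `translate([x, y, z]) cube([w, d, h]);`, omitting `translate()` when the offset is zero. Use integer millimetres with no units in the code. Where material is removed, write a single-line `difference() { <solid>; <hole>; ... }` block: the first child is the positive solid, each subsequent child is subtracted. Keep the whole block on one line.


difference() { cube([2937, 176, 2778]); translate([503, 0, 736]) cube([1341, 176, 1707]); }


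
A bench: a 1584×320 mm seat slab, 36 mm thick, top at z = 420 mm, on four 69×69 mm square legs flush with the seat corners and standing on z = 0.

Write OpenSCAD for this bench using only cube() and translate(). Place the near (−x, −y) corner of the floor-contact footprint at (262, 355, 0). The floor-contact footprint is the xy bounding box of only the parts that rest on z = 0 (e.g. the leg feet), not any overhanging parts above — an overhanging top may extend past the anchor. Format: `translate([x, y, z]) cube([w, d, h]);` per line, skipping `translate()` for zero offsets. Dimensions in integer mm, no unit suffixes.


translate([262, 355, 384]) cube([1584, 320, 36]);
translate([262, 355, 0]) cube([69, 69, 384]);
translate([262, 606, 0]) cube([69, 69, 384]);
translate([1777, 355, 0]) cube([69, 69, 384]);
translate([1777, 606, 0]) cube([69, 69, 384]);


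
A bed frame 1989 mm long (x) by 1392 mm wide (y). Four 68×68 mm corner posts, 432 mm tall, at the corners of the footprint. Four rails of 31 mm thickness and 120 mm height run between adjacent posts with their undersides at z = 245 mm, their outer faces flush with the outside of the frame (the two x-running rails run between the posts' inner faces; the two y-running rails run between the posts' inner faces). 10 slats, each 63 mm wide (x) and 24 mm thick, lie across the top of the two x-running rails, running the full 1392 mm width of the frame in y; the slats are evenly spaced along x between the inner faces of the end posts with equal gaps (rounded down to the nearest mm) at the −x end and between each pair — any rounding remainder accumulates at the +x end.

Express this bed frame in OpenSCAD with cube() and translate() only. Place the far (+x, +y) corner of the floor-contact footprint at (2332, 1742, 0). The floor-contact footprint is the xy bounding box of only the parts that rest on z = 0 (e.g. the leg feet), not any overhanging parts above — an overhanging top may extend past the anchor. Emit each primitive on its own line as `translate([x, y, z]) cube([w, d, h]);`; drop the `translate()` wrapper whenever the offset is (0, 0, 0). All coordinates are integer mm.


translate([343, 350, 0]) cube([68, 68, 432]);
translate([343, 1674, 0]) cube([68, 68, 432]);
translate([2264, 350, 0]) cube([68, 68, 432]);
translate([2264, 1674, 0]) cube([68, 68, 432]);
translate([411, 350, 245]) cube([1853, 31, 120]);
translate([411, 1711, 245]) cube([1853, 31, 120]);
translate([343, 418, 245]) cube([31, 1256, 120]);
translate([2301, 418, 245]) cube([31, 1256, 120]);
translate([522, 350, 365]) cube([63, 1392, 24]);
translate([696, 350, 365]) cube([63, 1392, 24]);
translate([870, 350, 365]) cube([63, 1392, 24]);
translate([1044, 350, 365]) cube([63, 1392, 24]);
translate([1218, 350, 365]) cube([63, 1392, 24]);
translate([1392, 350, 365]) cube([63, 1392, 24]);
translate([1566, 350, 365]) cube([63, 1392, 24]);
translate([1740, 350, 365]) cube([63, 1392, 24]);
translate([1914, 350, 365]) cube([63, 1392, 24]);
translate([2088, 350, 365]) cube([63, 1392, 24]);


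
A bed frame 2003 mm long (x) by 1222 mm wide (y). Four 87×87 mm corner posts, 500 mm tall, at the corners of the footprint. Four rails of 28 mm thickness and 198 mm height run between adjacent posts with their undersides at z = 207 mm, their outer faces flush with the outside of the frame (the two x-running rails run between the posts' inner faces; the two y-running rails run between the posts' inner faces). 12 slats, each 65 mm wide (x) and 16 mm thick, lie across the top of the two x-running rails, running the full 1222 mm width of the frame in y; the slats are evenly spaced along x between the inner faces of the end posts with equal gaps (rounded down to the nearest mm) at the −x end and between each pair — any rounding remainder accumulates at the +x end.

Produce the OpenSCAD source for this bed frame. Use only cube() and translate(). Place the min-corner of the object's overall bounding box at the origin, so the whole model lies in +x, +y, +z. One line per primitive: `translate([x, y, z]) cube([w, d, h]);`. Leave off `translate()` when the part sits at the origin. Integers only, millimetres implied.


// slat z = rail_z + rail_h = 207 + 198 = 405
// slat gap = ⌊(1829 − 12·65) / 13⌋ = 80
cube([87, 87, 500]);
translate([0, 1135, 0]) cube([87, 87, 500]);
translate([1916, 0, 0]) cube([87, 87, 500]);
translate([1916, 1135, 0]) cube([87, 87, 500]);
translate([87, 0, 207]) cube([1829, 28, 198]);
translate([87, 1194, 207]) cube([1829, 28, 198]);
translate([0, 87, 207]) cube([28, 1048, 198]);
translate([1975, 87, 207]) cube([28, 1048, 198]);
translate([167, 0, 405]) cube([65, 1222, 16]);
translate([312, 0, 405]) cube([65, 1222, 16]);
translate([457, 0, 405]) cube([65, 1222, 16]);
translate([602, 0, 405]) cube([65, 1222, 16]);
translate([747, 0, 405]) cube([65, 1222, 16]);
translate([892, 0, 405]) cube([65, 1222, 16]);
translate([1037, 0, 405]) cube([65, 1222, 16]);
translate([1182, 0, 405]) cube([65, 1222, 16]);
translate([1327, 0, 405]) cube([65, 1222, 16]);
translate([1472, 0, 405]) cube([65, 1222, 16]);
translate([1617, 0, 405]) cube([65, 1222, 16]);
translate([1762, 0, 405]) cube([65, 1222, 16]);


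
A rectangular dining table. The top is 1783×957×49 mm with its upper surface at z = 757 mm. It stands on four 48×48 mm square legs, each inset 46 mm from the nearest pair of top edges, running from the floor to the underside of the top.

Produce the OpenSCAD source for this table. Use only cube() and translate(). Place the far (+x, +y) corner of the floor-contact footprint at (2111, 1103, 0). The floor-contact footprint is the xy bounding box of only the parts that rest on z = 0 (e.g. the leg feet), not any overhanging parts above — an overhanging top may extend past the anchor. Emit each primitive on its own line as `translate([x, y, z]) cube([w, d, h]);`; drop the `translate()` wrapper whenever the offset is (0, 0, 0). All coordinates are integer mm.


// leg_h = 757 - 49 = 708
translate([374, 192, 708]) cube([1783, 957, 49]);
translate([420, 238, 0]) cube([48, 48, 708]);
translate([2063, 238, 0]) cube([48, 48, 708]);
translate([420, 1055, 0]) cube([48, 48, 708]);
translate([2063, 1055, 0]) cube([48, 48, 708]);


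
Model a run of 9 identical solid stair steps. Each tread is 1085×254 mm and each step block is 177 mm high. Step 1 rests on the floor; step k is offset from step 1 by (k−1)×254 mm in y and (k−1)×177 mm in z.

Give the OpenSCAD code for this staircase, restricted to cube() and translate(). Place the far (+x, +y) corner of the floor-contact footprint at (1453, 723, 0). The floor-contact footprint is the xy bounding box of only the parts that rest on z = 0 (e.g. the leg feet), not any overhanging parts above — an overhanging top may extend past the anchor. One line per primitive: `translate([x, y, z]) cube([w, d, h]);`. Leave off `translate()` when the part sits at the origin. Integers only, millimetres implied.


translate([368, 469, 0]) cube([1085, 254, 177]);
translate([368, 723, 177]) cube([1085, 254, 177]);
translate([368, 977, 354]) cube([1085, 254, 177]);
translate([368, 1231, 531]) cube([1085, 254, 177]);
translate([368, 1485, 708]) cube([1085, 254, 177]);
translate([368, 1739, 885]) cube([1085, 254, 177]);
translate([368, 1993, 1062]) cube([1085, 254, 177]);
translate([368, 2247, 1239]) cube([1085, 254, 177]);
translate([368, 2501, 1416]) cube([1085, 254, 177]);


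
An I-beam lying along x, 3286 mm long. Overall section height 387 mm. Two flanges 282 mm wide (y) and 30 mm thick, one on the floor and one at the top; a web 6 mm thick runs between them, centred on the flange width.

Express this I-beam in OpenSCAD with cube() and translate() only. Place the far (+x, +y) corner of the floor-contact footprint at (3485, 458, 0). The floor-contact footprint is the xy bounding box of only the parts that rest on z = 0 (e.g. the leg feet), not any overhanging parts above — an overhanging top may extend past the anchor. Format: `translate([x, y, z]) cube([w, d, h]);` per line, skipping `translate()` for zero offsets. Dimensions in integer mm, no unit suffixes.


translate([199, 176, 0]) cube([3286, 282, 30]);
translate([199, 314, 30]) cube([3286, 6, 327]);
translate([199, 176, 357]) cube([3286, 282, 30]);


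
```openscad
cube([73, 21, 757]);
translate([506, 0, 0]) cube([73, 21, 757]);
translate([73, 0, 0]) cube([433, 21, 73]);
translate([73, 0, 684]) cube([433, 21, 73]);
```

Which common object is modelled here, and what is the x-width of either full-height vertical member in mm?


A picture frame. The border width is 73 mm.

Four thin pieces enclosing a rectangular opening — a picture frame. The two full-height stiles are 757 mm tall; the top rail sits at z = 684 and is 73 mm tall, so the border above the opening is 757 − 684 = 73 mm, matching the stile x-width.


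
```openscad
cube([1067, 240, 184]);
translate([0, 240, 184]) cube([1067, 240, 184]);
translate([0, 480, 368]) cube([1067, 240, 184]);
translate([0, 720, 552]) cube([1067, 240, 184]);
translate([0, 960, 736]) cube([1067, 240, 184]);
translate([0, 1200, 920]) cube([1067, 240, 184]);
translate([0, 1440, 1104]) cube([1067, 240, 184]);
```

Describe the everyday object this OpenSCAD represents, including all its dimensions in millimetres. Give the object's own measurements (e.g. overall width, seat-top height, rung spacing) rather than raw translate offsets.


A straight staircase of 7 solid steps. Each step is 1067 mm wide (x), 240 mm deep (y, the going) and 184 mm tall (the rise). The first step rests on the floor; each subsequent step sits one going further in +y and one rise higher in +z, directly behind and above the previous step with no overlap.


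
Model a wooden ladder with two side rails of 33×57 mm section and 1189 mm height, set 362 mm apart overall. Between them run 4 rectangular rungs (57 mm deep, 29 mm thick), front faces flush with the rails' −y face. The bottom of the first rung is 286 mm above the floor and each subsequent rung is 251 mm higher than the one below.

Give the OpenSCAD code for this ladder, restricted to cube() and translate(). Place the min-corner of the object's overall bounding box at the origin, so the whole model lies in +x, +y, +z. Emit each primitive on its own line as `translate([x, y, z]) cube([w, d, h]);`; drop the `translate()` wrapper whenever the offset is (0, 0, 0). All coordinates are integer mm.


// rung span = 362 - 2*33 = 296
// rung[k] z = 286 + k*251
cube([33, 57, 1189]);
translate([329, 0, 0]) cube([33, 57, 1189]);
translate([33, 0, 286]) cube([296, 57, 29]);
translate([33, 0, 537]) cube([296, 57, 29]);
translate([33, 0, 788]) cube([296, 57, 29]);
translate([33, 0, 1039]) cube([296, 57, 29]);


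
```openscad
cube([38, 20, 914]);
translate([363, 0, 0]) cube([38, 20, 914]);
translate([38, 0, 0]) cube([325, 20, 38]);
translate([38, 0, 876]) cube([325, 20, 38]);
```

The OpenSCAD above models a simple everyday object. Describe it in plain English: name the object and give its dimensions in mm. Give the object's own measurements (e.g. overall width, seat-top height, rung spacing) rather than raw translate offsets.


A rectangular picture frame lying in the x–z plane (depth along y). The opening is 325 mm wide (x) by 838 mm tall (z), surrounded by a border 38 mm wide on all four sides. The frame is 20 mm deep and is made of two full-height vertical stiles with two horizontal rails fitted between them.


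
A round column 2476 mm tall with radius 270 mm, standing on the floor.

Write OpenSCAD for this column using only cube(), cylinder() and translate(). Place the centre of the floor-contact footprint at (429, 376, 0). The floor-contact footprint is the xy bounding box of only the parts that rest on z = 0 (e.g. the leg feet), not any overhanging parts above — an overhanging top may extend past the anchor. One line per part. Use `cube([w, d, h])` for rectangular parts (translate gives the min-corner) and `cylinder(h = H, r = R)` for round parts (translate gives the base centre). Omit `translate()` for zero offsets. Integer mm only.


translate([429, 376, 0]) cylinder(h = 2476, r = 270);


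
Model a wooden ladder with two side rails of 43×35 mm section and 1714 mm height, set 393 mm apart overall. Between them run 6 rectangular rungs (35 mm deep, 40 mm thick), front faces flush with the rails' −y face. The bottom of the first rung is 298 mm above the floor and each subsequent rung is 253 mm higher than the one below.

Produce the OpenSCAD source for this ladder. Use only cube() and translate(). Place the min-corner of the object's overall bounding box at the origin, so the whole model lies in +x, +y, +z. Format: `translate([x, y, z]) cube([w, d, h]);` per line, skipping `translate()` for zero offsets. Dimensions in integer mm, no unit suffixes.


cube([43, 35, 1714]);
translate([350, 0, 0]) cube([43, 35, 1714]);
translate([43, 0, 298]) cube([307, 35, 40]);
translate([43, 0, 551]) cube([307, 35, 40]);
translate([43, 0, 804]) cube([307, 35, 40]);
translate([43, 0, 1057]) cube([307, 35, 40]);
translate([43, 0, 1310]) cube([307, 35, 40]);
translate([43, 0, 1563]) cube([307, 35, 40]);


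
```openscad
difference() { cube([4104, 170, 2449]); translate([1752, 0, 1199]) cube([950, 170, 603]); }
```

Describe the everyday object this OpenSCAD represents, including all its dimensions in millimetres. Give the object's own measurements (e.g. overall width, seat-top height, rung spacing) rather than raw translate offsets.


A wall 4104 mm long (x), 170 mm thick (y), 2449 mm tall, with a rectangular window opening cut through it. The opening is 950 mm wide and 603 mm tall; its sill is at z = 1199 mm and its near (−x) edge is 1752 mm from the wall's −x end. The opening passes through the full wall thickness.


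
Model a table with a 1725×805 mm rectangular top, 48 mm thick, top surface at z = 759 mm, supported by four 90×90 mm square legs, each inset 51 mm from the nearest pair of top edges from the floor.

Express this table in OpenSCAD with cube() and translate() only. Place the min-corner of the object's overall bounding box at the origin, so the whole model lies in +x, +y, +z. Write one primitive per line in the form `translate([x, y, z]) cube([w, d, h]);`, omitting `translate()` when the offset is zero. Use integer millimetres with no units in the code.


translate([0, 0, 711]) cube([1725, 805, 48]);
translate([51, 51, 0]) cube([90, 90, 711]);
translate([1584, 51, 0]) cube([90, 90, 711]);
translate([51, 664, 0]) cube([90, 90, 711]);
translate([1584, 664, 0]) cube([90, 90, 711]);


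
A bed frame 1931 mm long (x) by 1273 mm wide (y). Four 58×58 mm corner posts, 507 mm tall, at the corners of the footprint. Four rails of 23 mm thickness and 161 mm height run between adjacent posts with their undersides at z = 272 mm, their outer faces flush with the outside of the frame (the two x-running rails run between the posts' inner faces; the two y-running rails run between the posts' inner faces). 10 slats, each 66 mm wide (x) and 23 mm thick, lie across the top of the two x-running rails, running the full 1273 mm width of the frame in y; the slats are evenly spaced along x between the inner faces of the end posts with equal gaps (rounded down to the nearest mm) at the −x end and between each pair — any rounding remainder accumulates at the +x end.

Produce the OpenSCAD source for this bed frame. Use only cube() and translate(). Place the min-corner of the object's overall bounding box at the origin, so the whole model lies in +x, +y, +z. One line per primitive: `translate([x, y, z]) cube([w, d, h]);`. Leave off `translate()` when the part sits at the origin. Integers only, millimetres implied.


// slat z = rail_z + rail_h = 272 + 161 = 433
// slat gap = ⌊(1815 − 10·66) / 11⌋ = 105
cube([58, 58, 507]);
translate([0, 1215, 0]) cube([58, 58, 507]);
translate([1873, 0, 0]) cube([58, 58, 507]);
translate([1873, 1215, 0]) cube([58, 58, 507]);
translate([58, 0, 272]) cube([1815, 23, 161]);
translate([58, 1250, 272]) cube([1815, 23, 161]);
translate([0, 58, 272]) cube([23, 1157, 161]);
translate([1908, 58, 272]) cube([23, 1157, 161]);
translate([163, 0, 433]) cube([66, 1273, 23]);
translate([334, 0, 433]) cube([66, 1273, 23]);
translate([505, 0, 433]) cube([66, 1273, 23]);
translate([676, 0, 433]) cube([66, 1273, 23]);
translate([847, 0, 433]) cube([66, 1273, 23]);
translate([1018, 0, 433]) cube([66, 1273, 23]);
translate([1189, 0, 433]) cube([66, 1273, 23]);
translate([1360, 0, 433]) cube([66, 1273, 23]);
translate([1531, 0, 433]) cube([66, 1273, 23]);
translate([1702, 0, 433]) cube([66, 1273, 23]);


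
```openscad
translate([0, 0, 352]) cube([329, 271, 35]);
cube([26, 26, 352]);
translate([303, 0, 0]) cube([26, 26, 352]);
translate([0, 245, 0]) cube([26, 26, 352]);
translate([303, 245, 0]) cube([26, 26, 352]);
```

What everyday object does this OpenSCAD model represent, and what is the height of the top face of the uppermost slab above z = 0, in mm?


A stool. The seat height is 387 mm.

A 329×271×35 slab at z = 352 on four corner posts — a stool. The seat top is 352 + 35 = 387 mm.


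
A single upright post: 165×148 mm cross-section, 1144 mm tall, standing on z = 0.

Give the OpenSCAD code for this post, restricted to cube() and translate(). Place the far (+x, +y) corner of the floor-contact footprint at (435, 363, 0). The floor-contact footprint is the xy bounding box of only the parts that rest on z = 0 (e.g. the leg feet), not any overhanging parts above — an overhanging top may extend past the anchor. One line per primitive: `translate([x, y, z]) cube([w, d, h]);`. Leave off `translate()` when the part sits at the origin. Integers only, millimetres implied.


translate([270, 215, 0]) cube([165, 148, 1144]);


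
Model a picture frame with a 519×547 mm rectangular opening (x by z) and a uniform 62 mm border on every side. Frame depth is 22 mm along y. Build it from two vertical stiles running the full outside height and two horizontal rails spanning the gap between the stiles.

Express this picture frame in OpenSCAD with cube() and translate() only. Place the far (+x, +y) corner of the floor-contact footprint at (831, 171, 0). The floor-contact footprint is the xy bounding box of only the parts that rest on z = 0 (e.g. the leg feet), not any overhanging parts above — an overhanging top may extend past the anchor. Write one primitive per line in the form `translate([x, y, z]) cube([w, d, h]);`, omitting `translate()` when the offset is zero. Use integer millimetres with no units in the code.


translate([188, 149, 0]) cube([62, 22, 671]);
translate([769, 149, 0]) cube([62, 22, 671]);
translate([250, 149, 0]) cube([519, 22, 62]);
translate([250, 149, 609]) cube([519, 22, 62]);


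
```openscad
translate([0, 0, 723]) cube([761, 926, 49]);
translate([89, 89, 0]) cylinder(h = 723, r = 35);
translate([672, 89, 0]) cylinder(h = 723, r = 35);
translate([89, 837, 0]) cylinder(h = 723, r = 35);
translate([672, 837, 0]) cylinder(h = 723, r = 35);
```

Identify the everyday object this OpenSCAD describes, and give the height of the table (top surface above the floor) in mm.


A table. The table height is 772 mm.

A 761×926×49 slab sits at z = 723 on four Ø70 mm round legs — a table. The top surface is at 723 + 49 = 772 mm.


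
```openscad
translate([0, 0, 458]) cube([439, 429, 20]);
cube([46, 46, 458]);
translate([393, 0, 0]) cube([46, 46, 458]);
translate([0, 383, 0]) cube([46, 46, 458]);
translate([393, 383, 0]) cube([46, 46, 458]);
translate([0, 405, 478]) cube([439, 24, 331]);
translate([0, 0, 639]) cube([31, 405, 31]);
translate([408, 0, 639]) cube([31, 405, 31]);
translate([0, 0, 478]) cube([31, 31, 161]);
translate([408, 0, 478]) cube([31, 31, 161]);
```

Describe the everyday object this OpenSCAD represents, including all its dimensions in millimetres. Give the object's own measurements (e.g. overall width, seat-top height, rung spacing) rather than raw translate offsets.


A chair. The seat is a 439×429×20 mm slab with its top at z = 478 mm, on four 46×46 mm corner legs (flush with the seat edges, standing on z = 0). A flat backrest 24 mm thick, 331 mm tall, spans the full seat width and rises from the seat top along its +y edge, rear face flush with the rear of the seat. Two armrests of 31×31 mm section run along each side from the seat's front edge to the front of the backrest, top faces 192 mm above the seat top and outer faces flush with the seat's x-edges; a 31×31 mm post under the front of each armrest stands on the seat at the front corner.
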